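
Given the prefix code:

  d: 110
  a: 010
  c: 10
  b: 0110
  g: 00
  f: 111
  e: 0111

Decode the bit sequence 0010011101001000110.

Read left to right; each codeword is recognised as soon as it completes (prefix code):
  00→g | 10→c | 0111→e | 010→a | 010→a | 00→g | 110→d
Decoded message: gceaagd

gceaagd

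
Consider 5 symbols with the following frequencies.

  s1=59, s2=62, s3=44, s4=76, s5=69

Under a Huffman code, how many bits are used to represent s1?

3

Huffman merges, smallest pair first:
merge s3(44) and s1(59): 103
merge s2(62) and s5(69): 131
merge s4(76) and 103: 179
merge 131 and 179: 310
s1's leaf is at depth 3, giving a 3-bit codeword.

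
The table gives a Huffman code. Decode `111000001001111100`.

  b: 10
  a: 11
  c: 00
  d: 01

Read left to right; each codeword is recognised as soon as it completes (prefix code):
  11→a | 10→b | 00→c | 00→c | 10→b | 01→d | 11→a | 11→a | 00→c
Decoded message: abccbdaac

abccbdaac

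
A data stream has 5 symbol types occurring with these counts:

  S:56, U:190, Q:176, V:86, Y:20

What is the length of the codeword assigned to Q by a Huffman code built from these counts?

Build the tree from the bottom:
Y(20) + S(56) → 76
76 + V(86) → 162
162 + Q(176) → 338
U(190) + 338 → 528
The subtree containing Q is merged 2 times, so code length = 2.

2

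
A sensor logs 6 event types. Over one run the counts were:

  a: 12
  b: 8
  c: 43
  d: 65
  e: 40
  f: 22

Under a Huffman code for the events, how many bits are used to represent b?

4

Build the tree from the bottom:
b(8) + a(12) → 20
20 + f(22) → 42
e(40) + 42 → 82
c(43) + d(65) → 108
82 + 108 → 190
b's leaf is at depth 4, giving a 4-bit codeword.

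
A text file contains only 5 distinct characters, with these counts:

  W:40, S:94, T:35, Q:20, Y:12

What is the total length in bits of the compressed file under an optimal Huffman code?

Build the Huffman tree bottom-up:
combine Y(12), Q(20) → 32
combine 32, T(35) → 67
combine W(40), 67 → 107
combine S(94), 107 → 201
Total encoded bits = sum of merged weights = 32 + 67 + 107 + 201 = 407.

407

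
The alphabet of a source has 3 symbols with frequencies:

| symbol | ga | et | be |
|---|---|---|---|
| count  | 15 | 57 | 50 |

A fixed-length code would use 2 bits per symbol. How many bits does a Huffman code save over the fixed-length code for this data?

Fixed-length: 2 bits × 122 symbols = 244 bits.
Huffman merges:
ga(15) + be(50) → 65
et(57) + 65 → 122
Huffman total = 65 + 122 = 187 bits.
Saving = 244 − 187 = 57 bits.

57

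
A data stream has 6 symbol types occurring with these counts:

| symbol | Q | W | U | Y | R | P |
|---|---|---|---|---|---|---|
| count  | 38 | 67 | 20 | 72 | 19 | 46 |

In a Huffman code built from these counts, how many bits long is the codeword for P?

Build the tree from the bottom:
combine R(19), U(20) → 39
combine Q(38), 39 → 77
combine P(46), W(67) → 113
combine Y(72), 77 → 149
combine 113, 149 → 262
The subtree containing P is merged 2 times, so code length = 2.

2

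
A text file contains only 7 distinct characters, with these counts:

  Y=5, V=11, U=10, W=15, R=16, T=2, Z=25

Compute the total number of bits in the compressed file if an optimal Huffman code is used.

218

Build the Huffman tree bottom-up:
T(2) + Y(5) → 7
7 + U(10) → 17
V(11) + W(15) → 26
R(16) + 17 → 33
Z(25) + 26 → 51
33 + 51 → 84
Each symbol's bit-cost is frequency × depth; summing gives 218 bits (equivalently 7 + 17 + 26 + 33 + 51 + 84).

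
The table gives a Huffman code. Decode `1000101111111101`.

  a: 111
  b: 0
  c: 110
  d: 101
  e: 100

ebdaad

Read left to right; each codeword is recognised as soon as it completes (prefix code):
  100→e | 0→b | 101→d | 111→a | 111→a | 101→d
Decoded message: ebdaad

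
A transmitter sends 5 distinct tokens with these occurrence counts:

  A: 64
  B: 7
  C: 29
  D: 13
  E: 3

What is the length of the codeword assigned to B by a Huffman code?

4

Huffman merges, smallest pair first:
merge E(3) and B(7): 10
merge 10 and D(13): 23
merge 23 and C(29): 52
merge 52 and A(64): 116
B sits 4 levels below the root, so its codeword is 4 bits.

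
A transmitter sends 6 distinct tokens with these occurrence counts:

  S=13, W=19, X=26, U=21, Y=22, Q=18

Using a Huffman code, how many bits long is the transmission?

Build the Huffman tree bottom-up:
merge S(13) and Q(18): 31
merge W(19) and U(21): 40
merge Y(22) and X(26): 48
merge 31 and 40: 71
merge 48 and 71: 119
Each symbol's bit-cost is frequency × depth; summing gives 309 bits (equivalently 31 + 40 + 48 + 71 + 119).

309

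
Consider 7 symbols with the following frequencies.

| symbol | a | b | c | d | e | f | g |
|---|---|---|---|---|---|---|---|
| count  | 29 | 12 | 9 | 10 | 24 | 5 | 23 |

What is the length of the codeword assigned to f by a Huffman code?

Huffman merges, smallest pair first:
f(5) + c(9) → 14
d(10) + b(12) → 22
14 + 22 → 36
g(23) + e(24) → 47
a(29) + 36 → 65
47 + 65 → 112
f's leaf is at depth 4, giving a 4-bit codeword.

4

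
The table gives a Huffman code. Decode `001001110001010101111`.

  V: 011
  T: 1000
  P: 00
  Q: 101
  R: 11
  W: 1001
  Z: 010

Read left to right; each codeword is recognised as soon as it completes (prefix code):
  00→P | 1001→W | 11→R | 00→P | 010→Z | 101→Q | 011→V | 11→R
Decoded message: PWRPZQVR

PWRPZQVR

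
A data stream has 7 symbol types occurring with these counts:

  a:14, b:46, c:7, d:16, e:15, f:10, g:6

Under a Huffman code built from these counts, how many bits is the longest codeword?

Merge the two lowest-weight nodes at each step:
g(6) + c(7) → 13
f(10) + 13 → 23
a(14) + e(15) → 29
d(16) + 23 → 39
29 + 39 → 68
b(46) + 68 → 114
The first pair merged (g, c) ends up deepest, at depth 5.

5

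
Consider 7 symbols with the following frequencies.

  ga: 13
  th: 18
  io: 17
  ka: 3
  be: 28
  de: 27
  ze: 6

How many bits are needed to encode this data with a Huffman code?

Build the Huffman tree bottom-up:
ka(3) + ze(6) → 9
9 + ga(13) → 22
io(17) + th(18) → 35
22 + de(27) → 49
be(28) + 35 → 63
49 + 63 → 112
The encoded length is the sum of every internal node's weight: 9 + 22 + 35 + 49 + 63 + 112 = 290 bits.

290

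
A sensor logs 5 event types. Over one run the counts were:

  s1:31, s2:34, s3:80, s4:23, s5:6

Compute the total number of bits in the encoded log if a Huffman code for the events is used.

357

Greedily combine the two least-frequent nodes:
merge s5(6) and s4(23): 29
merge 29 and s1(31): 60
merge s2(34) and 60: 94
merge s3(80) and 94: 174
Total encoded bits = sum of merged weights = 29 + 60 + 94 + 174 = 357.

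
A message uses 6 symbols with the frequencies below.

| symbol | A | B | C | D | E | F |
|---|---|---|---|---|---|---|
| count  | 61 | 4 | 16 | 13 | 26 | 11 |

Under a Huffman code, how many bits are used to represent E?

3

Huffman merges, smallest pair first:
B(4) + F(11) → 15
D(13) + 15 → 28
C(16) + E(26) → 42
28 + 42 → 70
A(61) + 70 → 131
E sits 3 levels below the root, so its codeword is 3 bits.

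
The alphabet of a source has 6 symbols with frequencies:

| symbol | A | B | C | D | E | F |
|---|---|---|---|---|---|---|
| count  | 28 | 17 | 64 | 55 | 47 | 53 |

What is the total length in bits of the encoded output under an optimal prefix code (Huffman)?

665

Greedily combine the two least-frequent nodes:
B(17) + A(28) → 45
45 + E(47) → 92
F(53) + D(55) → 108
C(64) + 92 → 156
108 + 156 → 264
Each symbol's bit-cost is frequency × depth; summing gives 665 bits (equivalently 45 + 92 + 108 + 156 + 264).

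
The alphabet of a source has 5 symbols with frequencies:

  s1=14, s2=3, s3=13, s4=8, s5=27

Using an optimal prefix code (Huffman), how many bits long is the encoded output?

Greedily combine the two least-frequent nodes:
combine s2(3), s4(8) → 11
combine 11, s3(13) → 24
combine s1(14), 24 → 38
combine s5(27), 38 → 65
Each symbol's bit-cost is frequency × depth; summing gives 138 bits (equivalently 11 + 24 + 38 + 65).

138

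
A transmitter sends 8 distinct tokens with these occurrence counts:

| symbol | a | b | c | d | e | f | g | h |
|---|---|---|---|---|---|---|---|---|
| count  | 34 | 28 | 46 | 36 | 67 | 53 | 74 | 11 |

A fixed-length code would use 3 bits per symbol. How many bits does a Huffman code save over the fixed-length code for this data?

35

Fixed-length: 3 bits × 349 symbols = 1047 bits.
Huffman merges:
combine h(11), b(28) → 39
combine a(34), d(36) → 70
combine 39, c(46) → 85
combine f(53), e(67) → 120
combine 70, g(74) → 144
combine 85, 120 → 205
combine 144, 205 → 349
Huffman total = 39 + 70 + 85 + 120 + 144 + 205 + 349 = 1012 bits.
Saving = 1047 − 1012 = 35 bits.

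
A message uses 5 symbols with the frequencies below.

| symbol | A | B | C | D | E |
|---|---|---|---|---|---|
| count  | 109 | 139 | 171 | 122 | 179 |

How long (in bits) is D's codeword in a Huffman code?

Repeatedly merge the two smallest:
merge A(109) and D(122): 231
merge B(139) and C(171): 310
merge E(179) and 231: 410
merge 310 and 410: 720
D sits 3 levels below the root, so its codeword is 3 bits.

3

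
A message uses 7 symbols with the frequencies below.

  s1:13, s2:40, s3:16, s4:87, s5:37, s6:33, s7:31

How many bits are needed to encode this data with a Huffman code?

673

Merge the two smallest weights repeatedly:
s1(13) + s3(16) → 29
29 + s7(31) → 60
s6(33) + s5(37) → 70
s2(40) + 60 → 100
70 + s4(87) → 157
100 + 157 → 257
The encoded length is the sum of every internal node's weight: 29 + 60 + 70 + 100 + 157 + 257 = 673 bits.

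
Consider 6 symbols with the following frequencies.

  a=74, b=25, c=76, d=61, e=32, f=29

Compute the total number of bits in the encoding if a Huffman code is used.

734

Merge the two smallest weights repeatedly:
merge b(25) and f(29): 54
merge e(32) and 54: 86
merge d(61) and a(74): 135
merge c(76) and 86: 162
merge 135 and 162: 297
Each symbol's bit-cost is frequency × depth; summing gives 734 bits (equivalently 54 + 86 + 135 + 162 + 297).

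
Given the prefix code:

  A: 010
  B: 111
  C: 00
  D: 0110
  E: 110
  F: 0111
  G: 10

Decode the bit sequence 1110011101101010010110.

BCBDGGAE

Read left to right; each codeword is recognised as soon as it completes (prefix code):
  111→B | 00→C | 111→B | 0110→D | 10→G | 10→G | 010→A | 110→E
Decoded message: BCBDGGAE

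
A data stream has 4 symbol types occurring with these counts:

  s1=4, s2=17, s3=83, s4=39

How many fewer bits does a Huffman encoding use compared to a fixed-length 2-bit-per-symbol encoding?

Fixed-length: 2 bits × 143 symbols = 286 bits.
Huffman merges:
merge s1(4) and s2(17): 21
merge 21 and s4(39): 60
merge 60 and s3(83): 143
Huffman total = 21 + 60 + 143 = 224 bits.
Saving = 286 − 224 = 62 bits.

62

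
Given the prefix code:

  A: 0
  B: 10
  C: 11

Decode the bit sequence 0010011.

Read left to right; each codeword is recognised as soon as it completes (prefix code):
  0→A | 0→A | 10→B | 0→A | 11→C
Decoded message: AABAC

AABAC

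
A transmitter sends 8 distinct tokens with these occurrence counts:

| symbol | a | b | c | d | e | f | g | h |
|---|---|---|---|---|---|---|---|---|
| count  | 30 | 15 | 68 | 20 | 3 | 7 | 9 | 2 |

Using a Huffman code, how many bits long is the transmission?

364

Greedily combine the two least-frequent nodes:
combine h(2), e(3) → 5
combine 5, f(7) → 12
combine g(9), 12 → 21
combine b(15), d(20) → 35
combine 21, a(30) → 51
combine 35, 51 → 86
combine c(68), 86 → 154
Total encoded bits = sum of merged weights = 5 + 12 + 21 + 35 + 51 + 86 + 154 = 364.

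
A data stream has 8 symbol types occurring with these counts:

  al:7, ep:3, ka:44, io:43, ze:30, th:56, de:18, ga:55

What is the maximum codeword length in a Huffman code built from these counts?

5

Merge the two lowest-weight nodes at each step:
merge ep(3) and al(7): 10
merge 10 and de(18): 28
merge 28 and ze(30): 58
merge io(43) and ka(44): 87
merge ga(55) and th(56): 111
merge 58 and 87: 145
merge 111 and 145: 256
The first pair merged (ep, al) ends up deepest, at depth 5.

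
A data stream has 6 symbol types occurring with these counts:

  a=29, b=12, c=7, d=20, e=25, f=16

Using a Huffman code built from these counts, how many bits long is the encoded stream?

272

Build the Huffman tree bottom-up:
c(7) + b(12) → 19
f(16) + 19 → 35
d(20) + e(25) → 45
a(29) + 35 → 64
45 + 64 → 109
The encoded length is the sum of every internal node's weight: 19 + 35 + 45 + 64 + 109 = 272 bits.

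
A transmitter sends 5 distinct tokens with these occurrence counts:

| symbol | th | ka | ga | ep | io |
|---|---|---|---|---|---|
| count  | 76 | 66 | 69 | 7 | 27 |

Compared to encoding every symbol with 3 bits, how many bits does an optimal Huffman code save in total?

211

Fixed-length: 3 bits × 245 symbols = 735 bits.
Huffman merges:
combine ep(7), io(27) → 34
combine 34, ka(66) → 100
combine ga(69), th(76) → 145
combine 100, 145 → 245
Huffman total = 34 + 100 + 145 + 245 = 524 bits.
Saving = 735 − 524 = 211 bits.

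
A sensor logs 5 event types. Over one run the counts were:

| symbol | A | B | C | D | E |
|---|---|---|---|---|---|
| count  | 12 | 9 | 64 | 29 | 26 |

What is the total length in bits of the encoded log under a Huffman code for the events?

284

Merge the two smallest weights repeatedly:
merge B(9) and A(12): 21
merge 21 and E(26): 47
merge D(29) and 47: 76
merge C(64) and 76: 140
The encoded length is the sum of every internal node's weight: 21 + 47 + 76 + 140 = 284 bits.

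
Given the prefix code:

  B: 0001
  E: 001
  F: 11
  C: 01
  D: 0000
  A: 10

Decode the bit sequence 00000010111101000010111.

Read left to right; each codeword is recognised as soon as it completes (prefix code):
  0000→D | 001→E | 01→C | 11→F | 10→A | 10→A | 0001→B | 01→C | 11→F
Decoded message: DECFAABCF

DECFAABCF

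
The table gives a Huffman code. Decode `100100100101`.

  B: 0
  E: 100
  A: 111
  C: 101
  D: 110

EEEC

Read left to right; each codeword is recognised as soon as it completes (prefix code):
  100→E | 100→E | 100→E | 101→C
Decoded message: EEEC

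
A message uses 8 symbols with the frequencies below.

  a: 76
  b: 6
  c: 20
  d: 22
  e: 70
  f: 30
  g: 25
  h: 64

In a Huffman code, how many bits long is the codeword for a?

2

Repeatedly merge the two smallest:
merge b(6) and c(20): 26
merge d(22) and g(25): 47
merge 26 and f(30): 56
merge 47 and 56: 103
merge h(64) and e(70): 134
merge a(76) and 103: 179
merge 134 and 179: 313
a sits 2 levels below the root, so its codeword is 2 bits.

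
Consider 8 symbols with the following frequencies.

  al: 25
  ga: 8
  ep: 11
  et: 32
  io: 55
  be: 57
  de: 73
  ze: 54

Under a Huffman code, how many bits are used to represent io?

3

Build the tree from the bottom:
combine ga(8), ep(11) → 19
combine 19, al(25) → 44
combine et(32), 44 → 76
combine ze(54), io(55) → 109
combine be(57), de(73) → 130
combine 76, 109 → 185
combine 130, 185 → 315
io's leaf is at depth 3, giving a 3-bit codeword.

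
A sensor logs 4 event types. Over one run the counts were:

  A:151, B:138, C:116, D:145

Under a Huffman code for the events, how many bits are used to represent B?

2

Huffman merges, smallest pair first:
combine C(116), B(138) → 254
combine D(145), A(151) → 296
combine 254, 296 → 550
B's leaf is at depth 2, giving a 2-bit codeword.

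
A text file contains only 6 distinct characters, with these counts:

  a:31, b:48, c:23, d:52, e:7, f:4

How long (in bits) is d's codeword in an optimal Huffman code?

2

Build the tree from the bottom:
combine f(4), e(7) → 11
combine 11, c(23) → 34
combine a(31), 34 → 65
combine b(48), d(52) → 100
combine 65, 100 → 165
d sits 2 levels below the root, so its codeword is 2 bits.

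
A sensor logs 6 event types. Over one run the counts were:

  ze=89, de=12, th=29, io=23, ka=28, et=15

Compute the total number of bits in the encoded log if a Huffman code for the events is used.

Build the Huffman tree bottom-up:
combine de(12), et(15) → 27
combine io(23), 27 → 50
combine ka(28), th(29) → 57
combine 50, 57 → 107
combine ze(89), 107 → 196
Each symbol's bit-cost is frequency × depth; summing gives 437 bits (equivalently 27 + 50 + 57 + 107 + 196).

437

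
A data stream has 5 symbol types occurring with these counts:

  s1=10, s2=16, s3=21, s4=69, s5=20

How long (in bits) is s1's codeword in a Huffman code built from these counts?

Repeatedly merge the two smallest:
merge s1(10) and s2(16): 26
merge s5(20) and s3(21): 41
merge 26 and 41: 67
merge 67 and s4(69): 136
s1's leaf is at depth 3, giving a 3-bit codeword.

3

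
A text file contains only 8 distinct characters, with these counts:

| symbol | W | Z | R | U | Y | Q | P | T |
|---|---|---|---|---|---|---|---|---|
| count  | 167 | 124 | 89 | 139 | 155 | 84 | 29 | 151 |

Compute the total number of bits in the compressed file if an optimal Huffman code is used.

2760

Build the Huffman tree bottom-up:
merge P(29) and Q(84): 113
merge R(89) and 113: 202
merge Z(124) and U(139): 263
merge T(151) and Y(155): 306
merge W(167) and 202: 369
merge 263 and 306: 569
merge 369 and 569: 938
Each symbol's bit-cost is frequency × depth; summing gives 2760 bits (equivalently 113 + 202 + 263 + 306 + 369 + 569 + 938).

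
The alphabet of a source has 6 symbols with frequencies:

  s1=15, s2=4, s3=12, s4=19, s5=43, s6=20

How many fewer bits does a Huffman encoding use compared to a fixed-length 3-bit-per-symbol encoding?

Fixed-length: 3 bits × 113 symbols = 339 bits.
Huffman merges:
combine s2(4), s3(12) → 16
combine s1(15), 16 → 31
combine s4(19), s6(20) → 39
combine 31, 39 → 70
combine s5(43), 70 → 113
Huffman total = 16 + 31 + 39 + 70 + 113 = 269 bits.
Saving = 339 − 269 = 70 bits.

70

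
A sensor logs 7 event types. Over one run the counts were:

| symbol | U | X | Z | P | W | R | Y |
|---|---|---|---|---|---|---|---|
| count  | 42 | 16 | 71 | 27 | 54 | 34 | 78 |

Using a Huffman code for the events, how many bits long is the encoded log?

860

Greedily combine the two least-frequent nodes:
X(16) + P(27) → 43
R(34) + U(42) → 76
43 + W(54) → 97
Z(71) + 76 → 147
Y(78) + 97 → 175
147 + 175 → 322
Each symbol's bit-cost is frequency × depth; summing gives 860 bits (equivalently 43 + 76 + 97 + 147 + 175 + 322).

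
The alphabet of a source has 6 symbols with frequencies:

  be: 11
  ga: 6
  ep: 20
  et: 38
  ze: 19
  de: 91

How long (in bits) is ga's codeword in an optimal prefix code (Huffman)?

Build the tree from the bottom:
ga(6) + be(11) → 17
17 + ze(19) → 36
ep(20) + 36 → 56
et(38) + 56 → 94
de(91) + 94 → 185
The subtree containing ga is merged 5 times, so code length = 5.

5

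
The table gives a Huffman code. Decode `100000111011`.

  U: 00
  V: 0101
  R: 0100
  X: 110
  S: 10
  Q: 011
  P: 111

SUUPQ

Read left to right; each codeword is recognised as soon as it completes (prefix code):
  10→S | 00→U | 00→U | 111→P | 011→Q
Decoded message: SUUPQ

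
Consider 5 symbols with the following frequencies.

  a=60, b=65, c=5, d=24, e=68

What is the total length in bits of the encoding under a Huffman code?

Build the Huffman tree bottom-up:
merge c(5) and d(24): 29
merge 29 and a(60): 89
merge b(65) and e(68): 133
merge 89 and 133: 222
Each symbol's bit-cost is frequency × depth; summing gives 473 bits (equivalently 29 + 89 + 133 + 222).

473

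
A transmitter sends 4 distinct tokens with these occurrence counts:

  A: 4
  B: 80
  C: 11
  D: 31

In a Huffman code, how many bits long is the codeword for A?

Huffman merges, smallest pair first:
combine A(4), C(11) → 15
combine 15, D(31) → 46
combine 46, B(80) → 126
A's leaf is at depth 3, giving a 3-bit codeword.

3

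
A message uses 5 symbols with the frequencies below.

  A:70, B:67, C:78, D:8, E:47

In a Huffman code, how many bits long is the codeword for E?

3

Build the tree from the bottom:
combine D(8), E(47) → 55
combine 55, B(67) → 122
combine A(70), C(78) → 148
combine 122, 148 → 270
The subtree containing E is merged 3 times, so code length = 3.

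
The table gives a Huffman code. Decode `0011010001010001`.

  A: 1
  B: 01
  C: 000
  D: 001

Read left to right; each codeword is recognised as soon as it completes (prefix code):
  001→D | 1→A | 01→B | 000→C | 1→A | 01→B | 000→C | 1→A
Decoded message: DABCABCA

DABCABCA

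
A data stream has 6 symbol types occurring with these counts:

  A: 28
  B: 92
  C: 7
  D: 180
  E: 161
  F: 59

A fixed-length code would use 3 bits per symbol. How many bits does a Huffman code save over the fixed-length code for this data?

Fixed-length: 3 bits × 527 symbols = 1581 bits.
Huffman merges:
C(7) + A(28) → 35
35 + F(59) → 94
B(92) + 94 → 186
E(161) + D(180) → 341
186 + 341 → 527
Huffman total = 35 + 94 + 186 + 341 + 527 = 1183 bits.
Saving = 1581 − 1183 = 398 bits.

398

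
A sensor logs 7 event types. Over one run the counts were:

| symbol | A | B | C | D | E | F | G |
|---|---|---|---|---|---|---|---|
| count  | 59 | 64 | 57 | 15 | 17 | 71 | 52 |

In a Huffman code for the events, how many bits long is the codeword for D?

4

Huffman merges, smallest pair first:
D(15) + E(17) → 32
32 + G(52) → 84
C(57) + A(59) → 116
B(64) + F(71) → 135
84 + 116 → 200
135 + 200 → 335
D sits 4 levels below the root, so its codeword is 4 bits.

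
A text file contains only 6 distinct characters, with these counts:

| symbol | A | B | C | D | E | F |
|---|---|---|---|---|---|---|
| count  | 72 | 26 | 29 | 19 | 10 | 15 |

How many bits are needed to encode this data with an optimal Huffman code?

Greedily combine the two least-frequent nodes:
merge E(10) and F(15): 25
merge D(19) and 25: 44
merge B(26) and C(29): 55
merge 44 and 55: 99
merge A(72) and 99: 171
Each symbol's bit-cost is frequency × depth; summing gives 394 bits (equivalently 25 + 44 + 55 + 99 + 171).

394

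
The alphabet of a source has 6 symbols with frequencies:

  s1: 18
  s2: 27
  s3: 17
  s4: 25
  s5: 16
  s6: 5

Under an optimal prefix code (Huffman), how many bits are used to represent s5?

3

Huffman merges, smallest pair first:
combine s6(5), s5(16) → 21
combine s3(17), s1(18) → 35
combine 21, s4(25) → 46
combine s2(27), 35 → 62
combine 46, 62 → 108
s5 sits 3 levels below the root, so its codeword is 3 bits.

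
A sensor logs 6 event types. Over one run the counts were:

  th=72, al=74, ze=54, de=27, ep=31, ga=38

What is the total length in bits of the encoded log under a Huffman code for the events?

Greedily combine the two least-frequent nodes:
combine de(27), ep(31) → 58
combine ga(38), ze(54) → 92
combine 58, th(72) → 130
combine al(74), 92 → 166
combine 130, 166 → 296
Total encoded bits = sum of merged weights = 58 + 92 + 130 + 166 + 296 = 742.

742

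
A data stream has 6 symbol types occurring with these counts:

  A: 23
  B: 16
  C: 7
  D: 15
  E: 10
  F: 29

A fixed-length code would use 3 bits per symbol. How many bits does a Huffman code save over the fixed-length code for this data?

Fixed-length: 3 bits × 100 symbols = 300 bits.
Huffman merges:
merge C(7) and E(10): 17
merge D(15) and B(16): 31
merge 17 and A(23): 40
merge F(29) and 31: 60
merge 40 and 60: 100
Huffman total = 17 + 31 + 40 + 60 + 100 = 248 bits.
Saving = 300 − 248 = 52 bits.

52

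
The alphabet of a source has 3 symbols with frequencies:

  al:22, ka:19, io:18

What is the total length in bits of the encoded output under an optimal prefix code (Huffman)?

Merge the two smallest weights repeatedly:
merge io(18) and ka(19): 37
merge al(22) and 37: 59
The encoded length is the sum of every internal node's weight: 37 + 59 = 96 bits.

96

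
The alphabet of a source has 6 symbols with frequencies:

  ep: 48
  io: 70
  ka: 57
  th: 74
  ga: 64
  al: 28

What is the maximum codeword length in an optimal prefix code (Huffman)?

3

Merge the two lowest-weight nodes at each step:
combine al(28), ep(48) → 76
combine ka(57), ga(64) → 121
combine io(70), th(74) → 144
combine 76, 121 → 197
combine 144, 197 → 341
The rarest symbols sit at the bottom; the longest codeword is 3 bits.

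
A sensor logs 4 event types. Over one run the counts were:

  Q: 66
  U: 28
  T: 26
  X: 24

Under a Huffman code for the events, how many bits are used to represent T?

Build the tree from the bottom:
merge X(24) and T(26): 50
merge U(28) and 50: 78
merge Q(66) and 78: 144
T's leaf is at depth 3, giving a 3-bit codeword.

3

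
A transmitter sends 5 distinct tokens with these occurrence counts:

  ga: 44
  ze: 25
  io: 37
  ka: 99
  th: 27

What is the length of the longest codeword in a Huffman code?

Merge the two lowest-weight nodes at each step:
merge ze(25) and th(27): 52
merge io(37) and ga(44): 81
merge 52 and 81: 133
merge ka(99) and 133: 232
Maximum depth reached is 3.

3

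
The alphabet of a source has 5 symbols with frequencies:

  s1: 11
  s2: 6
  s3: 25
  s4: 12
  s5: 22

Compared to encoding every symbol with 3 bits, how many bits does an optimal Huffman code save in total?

59

Fixed-length: 3 bits × 76 symbols = 228 bits.
Huffman merges:
merge s2(6) and s1(11): 17
merge s4(12) and 17: 29
merge s5(22) and s3(25): 47
merge 29 and 47: 76
Huffman total = 17 + 29 + 47 + 76 = 169 bits.
Saving = 228 − 169 = 59 bits.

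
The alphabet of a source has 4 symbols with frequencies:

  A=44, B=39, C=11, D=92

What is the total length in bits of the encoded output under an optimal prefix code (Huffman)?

330

Merge the two smallest weights repeatedly:
C(11) + B(39) → 50
A(44) + 50 → 94
D(92) + 94 → 186
Total encoded bits = sum of merged weights = 50 + 94 + 186 = 330.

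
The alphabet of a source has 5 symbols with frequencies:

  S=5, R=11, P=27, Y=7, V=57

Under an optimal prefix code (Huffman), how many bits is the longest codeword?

Merge the two lowest-weight nodes at each step:
S(5) + Y(7) → 12
R(11) + 12 → 23
23 + P(27) → 50
50 + V(57) → 107
Maximum depth reached is 4.

4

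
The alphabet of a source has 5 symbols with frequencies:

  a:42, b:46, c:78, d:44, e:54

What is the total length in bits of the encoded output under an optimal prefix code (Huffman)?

614

Greedily combine the two least-frequent nodes:
combine a(42), d(44) → 86
combine b(46), e(54) → 100
combine c(78), 86 → 164
combine 100, 164 → 264
Each symbol's bit-cost is frequency × depth; summing gives 614 bits (equivalently 86 + 100 + 164 + 264).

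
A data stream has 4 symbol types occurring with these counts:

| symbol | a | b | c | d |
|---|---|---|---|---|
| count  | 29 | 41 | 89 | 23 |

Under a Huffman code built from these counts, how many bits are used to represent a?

Build the tree from the bottom:
d(23) + a(29) → 52
b(41) + 52 → 93
c(89) + 93 → 182
The subtree containing a is merged 3 times, so code length = 3.

3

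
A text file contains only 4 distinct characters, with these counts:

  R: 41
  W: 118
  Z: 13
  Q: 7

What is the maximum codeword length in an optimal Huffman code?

3

Merge the two lowest-weight nodes at each step:
merge Q(7) and Z(13): 20
merge 20 and R(41): 61
merge 61 and W(118): 179
The rarest symbols sit at the bottom; the longest codeword is 3 bits.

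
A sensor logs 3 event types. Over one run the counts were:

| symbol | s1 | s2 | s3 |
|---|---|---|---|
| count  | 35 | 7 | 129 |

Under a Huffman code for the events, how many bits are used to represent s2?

Huffman merges, smallest pair first:
merge s2(7) and s1(35): 42
merge 42 and s3(129): 171
The subtree containing s2 is merged 2 times, so code length = 2.

2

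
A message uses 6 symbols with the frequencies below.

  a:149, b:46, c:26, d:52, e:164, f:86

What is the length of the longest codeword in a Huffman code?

4

Merge the two lowest-weight nodes at each step:
c(26) + b(46) → 72
d(52) + 72 → 124
f(86) + 124 → 210
a(149) + e(164) → 313
210 + 313 → 523
The first pair merged (c, b) ends up deepest, at depth 4.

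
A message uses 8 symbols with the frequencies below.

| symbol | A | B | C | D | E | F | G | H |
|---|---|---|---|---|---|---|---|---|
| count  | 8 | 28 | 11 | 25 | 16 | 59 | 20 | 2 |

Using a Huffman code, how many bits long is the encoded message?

Build the Huffman tree bottom-up:
H(2) + A(8) → 10
10 + C(11) → 21
E(16) + G(20) → 36
21 + D(25) → 46
B(28) + 36 → 64
46 + F(59) → 105
64 + 105 → 169
Total encoded bits = sum of merged weights = 10 + 21 + 36 + 46 + 64 + 105 + 169 = 451.

451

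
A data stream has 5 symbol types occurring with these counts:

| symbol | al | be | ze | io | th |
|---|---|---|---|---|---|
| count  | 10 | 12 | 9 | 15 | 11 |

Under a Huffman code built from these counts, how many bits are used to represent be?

2

Repeatedly merge the two smallest:
merge ze(9) and al(10): 19
merge th(11) and be(12): 23
merge io(15) and 19: 34
merge 23 and 34: 57
The subtree containing be is merged 2 times, so code length = 2.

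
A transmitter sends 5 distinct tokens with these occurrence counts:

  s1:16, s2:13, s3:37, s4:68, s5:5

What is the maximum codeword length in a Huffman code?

Merge the two lowest-weight nodes at each step:
s5(5) + s2(13) → 18
s1(16) + 18 → 34
34 + s3(37) → 71
s4(68) + 71 → 139
The rarest symbols sit at the bottom; the longest codeword is 4 bits.

4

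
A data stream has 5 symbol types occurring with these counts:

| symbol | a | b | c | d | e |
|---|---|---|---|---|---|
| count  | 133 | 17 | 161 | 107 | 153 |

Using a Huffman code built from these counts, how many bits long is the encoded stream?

Merge the two smallest weights repeatedly:
merge b(17) and d(107): 124
merge 124 and a(133): 257
merge e(153) and c(161): 314
merge 257 and 314: 571
The encoded length is the sum of every internal node's weight: 124 + 257 + 314 + 571 = 1266 bits.

1266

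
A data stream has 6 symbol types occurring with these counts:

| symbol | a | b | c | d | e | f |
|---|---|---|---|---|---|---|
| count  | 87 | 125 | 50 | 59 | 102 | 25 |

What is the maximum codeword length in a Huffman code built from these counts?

4

Merge the two lowest-weight nodes at each step:
combine f(25), c(50) → 75
combine d(59), 75 → 134
combine a(87), e(102) → 189
combine b(125), 134 → 259
combine 189, 259 → 448
The rarest symbols sit at the bottom; the longest codeword is 4 bits.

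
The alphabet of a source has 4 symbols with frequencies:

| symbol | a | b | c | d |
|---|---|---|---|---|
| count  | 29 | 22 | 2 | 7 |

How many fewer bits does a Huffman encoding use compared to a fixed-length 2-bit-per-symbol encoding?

Fixed-length: 2 bits × 60 symbols = 120 bits.
Huffman merges:
merge c(2) and d(7): 9
merge 9 and b(22): 31
merge a(29) and 31: 60
Huffman total = 9 + 31 + 60 = 100 bits.
Saving = 120 − 100 = 20 bits.

20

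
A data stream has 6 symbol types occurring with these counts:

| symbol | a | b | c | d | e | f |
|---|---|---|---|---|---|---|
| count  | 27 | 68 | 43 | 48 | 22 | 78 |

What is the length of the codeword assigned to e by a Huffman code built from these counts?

Huffman merges, smallest pair first:
merge e(22) and a(27): 49
merge c(43) and d(48): 91
merge 49 and b(68): 117
merge f(78) and 91: 169
merge 117 and 169: 286
The subtree containing e is merged 3 times, so code length = 3.

3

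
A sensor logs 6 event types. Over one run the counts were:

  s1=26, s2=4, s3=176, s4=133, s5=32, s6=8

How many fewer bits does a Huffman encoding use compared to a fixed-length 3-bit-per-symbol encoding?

Fixed-length: 3 bits × 379 symbols = 1137 bits.
Huffman merges:
merge s2(4) and s6(8): 12
merge 12 and s1(26): 38
merge s5(32) and 38: 70
merge 70 and s4(133): 203
merge s3(176) and 203: 379
Huffman total = 12 + 38 + 70 + 203 + 379 = 702 bits.
Saving = 1137 − 702 = 435 bits.

435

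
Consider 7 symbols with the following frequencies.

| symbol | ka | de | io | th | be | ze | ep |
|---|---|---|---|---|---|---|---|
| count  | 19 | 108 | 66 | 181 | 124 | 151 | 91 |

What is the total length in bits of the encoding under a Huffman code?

1973

Build the Huffman tree bottom-up:
ka(19) + io(66) → 85
85 + ep(91) → 176
de(108) + be(124) → 232
ze(151) + 176 → 327
th(181) + 232 → 413
327 + 413 → 740
Each symbol's bit-cost is frequency × depth; summing gives 1973 bits (equivalently 85 + 176 + 232 + 327 + 413 + 740).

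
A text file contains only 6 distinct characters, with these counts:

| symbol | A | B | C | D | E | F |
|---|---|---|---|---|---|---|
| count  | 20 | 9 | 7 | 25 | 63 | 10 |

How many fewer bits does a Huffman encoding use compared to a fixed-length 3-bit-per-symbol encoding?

Fixed-length: 3 bits × 134 symbols = 402 bits.
Huffman merges:
merge C(7) and B(9): 16
merge F(10) and 16: 26
merge A(20) and D(25): 45
merge 26 and 45: 71
merge E(63) and 71: 134
Huffman total = 16 + 26 + 45 + 71 + 134 = 292 bits.
Saving = 402 − 292 = 110 bits.

110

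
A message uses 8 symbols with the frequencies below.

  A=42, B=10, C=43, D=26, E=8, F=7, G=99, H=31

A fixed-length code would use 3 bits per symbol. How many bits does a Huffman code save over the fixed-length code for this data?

Fixed-length: 3 bits × 266 symbols = 798 bits.
Huffman merges:
merge F(7) and E(8): 15
merge B(10) and 15: 25
merge 25 and D(26): 51
merge H(31) and A(42): 73
merge C(43) and 51: 94
merge 73 and 94: 167
merge G(99) and 167: 266
Huffman total = 15 + 25 + 51 + 73 + 94 + 167 + 266 = 691 bits.
Saving = 798 − 691 = 107 bits.

107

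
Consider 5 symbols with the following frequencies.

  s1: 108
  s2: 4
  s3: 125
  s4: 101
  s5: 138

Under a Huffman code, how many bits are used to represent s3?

Huffman merges, smallest pair first:
combine s2(4), s4(101) → 105
combine 105, s1(108) → 213
combine s3(125), s5(138) → 263
combine 213, 263 → 476
s3's leaf is at depth 2, giving a 2-bit codeword.

2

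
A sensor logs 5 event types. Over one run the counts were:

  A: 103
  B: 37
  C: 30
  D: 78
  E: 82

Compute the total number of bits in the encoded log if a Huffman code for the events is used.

727

Merge the two smallest weights repeatedly:
combine C(30), B(37) → 67
combine 67, D(78) → 145
combine E(82), A(103) → 185
combine 145, 185 → 330
The encoded length is the sum of every internal node's weight: 67 + 145 + 185 + 330 = 727 bits.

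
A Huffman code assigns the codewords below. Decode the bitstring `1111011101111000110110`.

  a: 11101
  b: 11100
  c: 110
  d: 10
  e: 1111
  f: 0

Read left to right; each codeword is recognised as soon as it completes (prefix code):
  1111→e | 0→f | 11101→a | 11100→b | 0→f | 110→c | 110→c
Decoded message: efabfcc

efabfcc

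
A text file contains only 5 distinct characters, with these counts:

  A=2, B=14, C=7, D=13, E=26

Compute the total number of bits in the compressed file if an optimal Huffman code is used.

Greedily combine the two least-frequent nodes:
combine A(2), C(7) → 9
combine 9, D(13) → 22
combine B(14), 22 → 36
combine E(26), 36 → 62
Total encoded bits = sum of merged weights = 9 + 22 + 36 + 62 = 129.

129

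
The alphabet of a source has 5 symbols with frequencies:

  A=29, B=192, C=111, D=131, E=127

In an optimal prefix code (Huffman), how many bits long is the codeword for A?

Build the tree from the bottom:
combine A(29), C(111) → 140
combine E(127), D(131) → 258
combine 140, B(192) → 332
combine 258, 332 → 590
The subtree containing A is merged 3 times, so code length = 3.

3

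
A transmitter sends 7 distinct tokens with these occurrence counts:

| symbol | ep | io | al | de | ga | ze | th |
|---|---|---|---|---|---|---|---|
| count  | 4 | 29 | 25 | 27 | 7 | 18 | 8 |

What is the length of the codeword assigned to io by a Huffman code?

Repeatedly merge the two smallest:
ep(4) + ga(7) → 11
th(8) + 11 → 19
ze(18) + 19 → 37
al(25) + de(27) → 52
io(29) + 37 → 66
52 + 66 → 118
io sits 2 levels below the root, so its codeword is 2 bits.

2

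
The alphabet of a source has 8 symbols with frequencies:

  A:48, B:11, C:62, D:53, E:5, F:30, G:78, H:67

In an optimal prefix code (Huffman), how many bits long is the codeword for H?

2

Build the tree from the bottom:
E(5) + B(11) → 16
16 + F(30) → 46
46 + A(48) → 94
D(53) + C(62) → 115
H(67) + G(78) → 145
94 + 115 → 209
145 + 209 → 354
The subtree containing H is merged 2 times, so code length = 2.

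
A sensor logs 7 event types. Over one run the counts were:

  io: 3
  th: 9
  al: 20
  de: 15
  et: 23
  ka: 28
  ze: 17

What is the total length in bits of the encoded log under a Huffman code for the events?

Greedily combine the two least-frequent nodes:
io(3) + th(9) → 12
12 + de(15) → 27
ze(17) + al(20) → 37
et(23) + 27 → 50
ka(28) + 37 → 65
50 + 65 → 115
Total encoded bits = sum of merged weights = 12 + 27 + 37 + 50 + 65 + 115 = 306.

306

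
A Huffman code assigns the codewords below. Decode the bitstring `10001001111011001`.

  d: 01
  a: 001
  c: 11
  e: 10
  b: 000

Read left to right; each codeword is recognised as soon as it completes (prefix code):
  10→e | 001→a | 001→a | 11→c | 10→e | 11→c | 001→a
Decoded message: eaaceca

eaaceca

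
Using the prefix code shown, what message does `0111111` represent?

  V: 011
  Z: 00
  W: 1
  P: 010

Read left to right; each codeword is recognised as soon as it completes (prefix code):
  011→V | 1→W | 1→W | 1→W | 1→W
Decoded message: VWWWW

VWWWW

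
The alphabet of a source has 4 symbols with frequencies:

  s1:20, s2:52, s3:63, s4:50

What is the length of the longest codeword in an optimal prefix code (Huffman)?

Merge the two lowest-weight nodes at each step:
s1(20) + s4(50) → 70
s2(52) + s3(63) → 115
70 + 115 → 185
Maximum depth reached is 2.

2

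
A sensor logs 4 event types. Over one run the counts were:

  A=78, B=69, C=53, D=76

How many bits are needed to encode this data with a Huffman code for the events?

552

Greedily combine the two least-frequent nodes:
C(53) + B(69) → 122
D(76) + A(78) → 154
122 + 154 → 276
Total encoded bits = sum of merged weights = 122 + 154 + 276 = 552.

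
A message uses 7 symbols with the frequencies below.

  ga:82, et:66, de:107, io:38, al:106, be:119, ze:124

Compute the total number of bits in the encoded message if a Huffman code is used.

1787

Greedily combine the two least-frequent nodes:
combine io(38), et(66) → 104
combine ga(82), 104 → 186
combine al(106), de(107) → 213
combine be(119), ze(124) → 243
combine 186, 213 → 399
combine 243, 399 → 642
Total encoded bits = sum of merged weights = 104 + 186 + 213 + 243 + 399 + 642 = 1787.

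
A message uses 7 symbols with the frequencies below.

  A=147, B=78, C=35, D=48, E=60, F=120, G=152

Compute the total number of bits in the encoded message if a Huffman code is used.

1704

Build the Huffman tree bottom-up:
combine C(35), D(48) → 83
combine E(60), B(78) → 138
combine 83, F(120) → 203
combine 138, A(147) → 285
combine G(152), 203 → 355
combine 285, 355 → 640
The encoded length is the sum of every internal node's weight: 83 + 138 + 203 + 285 + 355 + 640 = 1704 bits.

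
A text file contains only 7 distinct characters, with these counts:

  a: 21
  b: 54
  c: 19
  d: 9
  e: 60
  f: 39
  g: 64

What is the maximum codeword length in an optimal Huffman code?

5

Merge the two lowest-weight nodes at each step:
d(9) + c(19) → 28
a(21) + 28 → 49
f(39) + 49 → 88
b(54) + e(60) → 114
g(64) + 88 → 152
114 + 152 → 266
The first pair merged (d, c) ends up deepest, at depth 5.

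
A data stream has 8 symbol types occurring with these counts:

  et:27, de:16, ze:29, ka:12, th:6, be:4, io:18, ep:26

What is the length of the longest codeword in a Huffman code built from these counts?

Merge the two lowest-weight nodes at each step:
merge be(4) and th(6): 10
merge 10 and ka(12): 22
merge de(16) and io(18): 34
merge 22 and ep(26): 48
merge et(27) and ze(29): 56
merge 34 and 48: 82
merge 56 and 82: 138
Maximum depth reached is 5.

5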